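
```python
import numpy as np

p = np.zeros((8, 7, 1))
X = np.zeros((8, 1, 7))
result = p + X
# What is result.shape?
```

(8, 7, 7)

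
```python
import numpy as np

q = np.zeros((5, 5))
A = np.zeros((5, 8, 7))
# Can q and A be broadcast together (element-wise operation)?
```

No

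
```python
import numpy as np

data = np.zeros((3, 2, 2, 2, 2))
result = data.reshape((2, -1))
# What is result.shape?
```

(2, 24)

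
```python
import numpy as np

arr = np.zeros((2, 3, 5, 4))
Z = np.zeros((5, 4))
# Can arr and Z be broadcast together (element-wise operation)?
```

Yes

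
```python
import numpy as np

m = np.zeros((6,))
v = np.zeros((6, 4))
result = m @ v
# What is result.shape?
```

(4,)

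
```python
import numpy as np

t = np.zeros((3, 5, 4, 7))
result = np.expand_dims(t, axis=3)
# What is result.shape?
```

(3, 5, 4, 1, 7)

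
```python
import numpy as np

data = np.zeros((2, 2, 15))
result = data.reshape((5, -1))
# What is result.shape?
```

(5, 12)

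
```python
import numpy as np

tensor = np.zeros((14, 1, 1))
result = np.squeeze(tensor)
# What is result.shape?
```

(14,)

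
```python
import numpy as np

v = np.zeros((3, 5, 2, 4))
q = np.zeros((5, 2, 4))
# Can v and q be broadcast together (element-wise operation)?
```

Yes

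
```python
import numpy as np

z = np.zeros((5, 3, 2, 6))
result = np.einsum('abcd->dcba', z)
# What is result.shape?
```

(6, 2, 3, 5)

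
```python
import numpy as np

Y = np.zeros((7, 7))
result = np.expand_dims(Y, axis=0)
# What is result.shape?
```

(1, 7, 7)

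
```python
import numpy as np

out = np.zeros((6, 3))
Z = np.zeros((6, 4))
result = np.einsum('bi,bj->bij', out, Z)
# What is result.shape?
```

(6, 3, 4)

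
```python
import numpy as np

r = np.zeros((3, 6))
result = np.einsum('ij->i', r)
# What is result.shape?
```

(3,)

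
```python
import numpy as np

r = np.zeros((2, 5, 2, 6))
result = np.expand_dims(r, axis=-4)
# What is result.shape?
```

(2, 1, 5, 2, 6)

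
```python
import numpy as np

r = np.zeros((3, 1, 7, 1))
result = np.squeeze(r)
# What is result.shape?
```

(3, 7)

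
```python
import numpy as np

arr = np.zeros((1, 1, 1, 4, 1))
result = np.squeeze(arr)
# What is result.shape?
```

(4,)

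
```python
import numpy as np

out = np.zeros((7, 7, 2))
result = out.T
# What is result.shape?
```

(2, 7, 7)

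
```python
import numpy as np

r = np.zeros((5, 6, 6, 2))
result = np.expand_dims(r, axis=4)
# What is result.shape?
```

(5, 6, 6, 2, 1)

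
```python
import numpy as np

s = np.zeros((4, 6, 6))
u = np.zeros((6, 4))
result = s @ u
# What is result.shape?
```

(4, 6, 4)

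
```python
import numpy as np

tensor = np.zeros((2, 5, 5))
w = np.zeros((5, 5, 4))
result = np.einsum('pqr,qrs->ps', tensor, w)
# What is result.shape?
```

(2, 4)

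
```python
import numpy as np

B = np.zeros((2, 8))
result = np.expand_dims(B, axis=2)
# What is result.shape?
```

(2, 8, 1)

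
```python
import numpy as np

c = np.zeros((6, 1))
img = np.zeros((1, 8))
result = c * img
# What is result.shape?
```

(6, 8)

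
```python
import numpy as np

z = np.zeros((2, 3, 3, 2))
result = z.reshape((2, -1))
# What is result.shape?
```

(2, 18)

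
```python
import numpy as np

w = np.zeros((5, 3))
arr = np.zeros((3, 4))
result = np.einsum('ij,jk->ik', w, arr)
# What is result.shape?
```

(5, 4)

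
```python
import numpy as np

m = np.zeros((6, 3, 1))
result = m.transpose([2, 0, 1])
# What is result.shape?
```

(1, 6, 3)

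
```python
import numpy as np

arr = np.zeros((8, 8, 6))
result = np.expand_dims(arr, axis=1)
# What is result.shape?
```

(8, 1, 8, 6)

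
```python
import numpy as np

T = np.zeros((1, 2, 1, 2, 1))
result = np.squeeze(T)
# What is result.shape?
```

(2, 2)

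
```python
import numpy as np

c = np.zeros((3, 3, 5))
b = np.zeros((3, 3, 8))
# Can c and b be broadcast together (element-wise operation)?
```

No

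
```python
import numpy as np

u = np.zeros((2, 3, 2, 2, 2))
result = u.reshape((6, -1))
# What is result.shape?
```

(6, 8)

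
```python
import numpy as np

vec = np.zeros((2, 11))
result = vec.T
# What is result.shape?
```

(11, 2)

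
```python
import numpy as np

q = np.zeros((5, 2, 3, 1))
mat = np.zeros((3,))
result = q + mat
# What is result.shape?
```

(5, 2, 3, 3)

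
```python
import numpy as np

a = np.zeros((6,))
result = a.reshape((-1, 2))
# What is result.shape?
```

(3, 2)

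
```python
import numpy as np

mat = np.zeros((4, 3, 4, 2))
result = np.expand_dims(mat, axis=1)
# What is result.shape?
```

(4, 1, 3, 4, 2)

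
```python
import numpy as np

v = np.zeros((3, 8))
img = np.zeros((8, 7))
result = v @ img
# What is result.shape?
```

(3, 7)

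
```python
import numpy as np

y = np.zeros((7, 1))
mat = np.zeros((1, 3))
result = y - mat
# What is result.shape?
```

(7, 3)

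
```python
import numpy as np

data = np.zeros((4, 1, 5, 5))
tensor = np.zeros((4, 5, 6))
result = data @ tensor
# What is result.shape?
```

(4, 4, 5, 6)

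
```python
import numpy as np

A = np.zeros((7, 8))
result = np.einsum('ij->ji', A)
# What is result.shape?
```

(8, 7)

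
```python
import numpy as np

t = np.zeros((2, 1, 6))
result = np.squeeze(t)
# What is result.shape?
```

(2, 6)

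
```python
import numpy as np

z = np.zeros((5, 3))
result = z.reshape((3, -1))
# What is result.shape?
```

(3, 5)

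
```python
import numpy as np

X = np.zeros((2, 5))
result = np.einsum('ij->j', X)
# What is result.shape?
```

(5,)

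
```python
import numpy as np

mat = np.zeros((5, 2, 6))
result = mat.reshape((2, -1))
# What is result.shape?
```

(2, 30)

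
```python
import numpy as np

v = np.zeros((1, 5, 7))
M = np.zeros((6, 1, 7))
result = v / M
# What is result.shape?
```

(6, 5, 7)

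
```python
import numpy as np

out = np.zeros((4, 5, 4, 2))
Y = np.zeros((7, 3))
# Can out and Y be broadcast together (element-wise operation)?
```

No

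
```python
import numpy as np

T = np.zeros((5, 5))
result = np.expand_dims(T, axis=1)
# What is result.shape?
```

(5, 1, 5)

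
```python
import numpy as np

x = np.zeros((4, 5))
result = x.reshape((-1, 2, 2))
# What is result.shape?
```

(5, 2, 2)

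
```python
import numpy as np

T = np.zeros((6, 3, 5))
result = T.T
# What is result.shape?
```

(5, 3, 6)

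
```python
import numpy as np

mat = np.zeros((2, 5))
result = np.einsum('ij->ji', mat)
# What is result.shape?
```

(5, 2)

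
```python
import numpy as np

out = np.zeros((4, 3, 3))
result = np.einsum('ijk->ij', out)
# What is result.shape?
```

(4, 3)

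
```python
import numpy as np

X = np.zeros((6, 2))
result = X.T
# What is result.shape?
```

(2, 6)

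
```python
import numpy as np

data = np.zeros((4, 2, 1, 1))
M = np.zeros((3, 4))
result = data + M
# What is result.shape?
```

(4, 2, 3, 4)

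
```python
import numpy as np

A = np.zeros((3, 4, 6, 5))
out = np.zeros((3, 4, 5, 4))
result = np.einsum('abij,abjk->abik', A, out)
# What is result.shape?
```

(3, 4, 6, 4)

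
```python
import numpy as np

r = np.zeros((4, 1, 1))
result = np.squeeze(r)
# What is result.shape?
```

(4,)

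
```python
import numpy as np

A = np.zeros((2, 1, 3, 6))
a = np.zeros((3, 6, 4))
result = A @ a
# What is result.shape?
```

(2, 3, 3, 4)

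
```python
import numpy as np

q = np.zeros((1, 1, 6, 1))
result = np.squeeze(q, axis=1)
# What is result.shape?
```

(1, 6, 1)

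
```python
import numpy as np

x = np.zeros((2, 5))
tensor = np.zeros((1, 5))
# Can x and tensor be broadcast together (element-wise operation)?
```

Yes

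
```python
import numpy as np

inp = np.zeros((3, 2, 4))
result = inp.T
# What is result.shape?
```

(4, 2, 3)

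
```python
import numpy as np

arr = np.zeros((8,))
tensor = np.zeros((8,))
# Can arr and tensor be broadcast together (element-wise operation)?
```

Yes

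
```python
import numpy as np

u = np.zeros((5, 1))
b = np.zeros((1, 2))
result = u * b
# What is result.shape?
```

(5, 2)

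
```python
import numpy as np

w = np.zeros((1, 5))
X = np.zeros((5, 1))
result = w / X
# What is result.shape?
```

(5, 5)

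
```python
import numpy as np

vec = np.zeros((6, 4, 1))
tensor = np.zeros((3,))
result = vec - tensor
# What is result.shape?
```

(6, 4, 3)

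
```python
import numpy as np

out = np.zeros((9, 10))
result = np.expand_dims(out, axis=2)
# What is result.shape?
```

(9, 10, 1)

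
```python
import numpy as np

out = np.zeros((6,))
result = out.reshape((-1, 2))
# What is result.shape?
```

(3, 2)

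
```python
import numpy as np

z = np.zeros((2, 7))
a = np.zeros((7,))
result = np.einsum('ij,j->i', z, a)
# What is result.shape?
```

(2,)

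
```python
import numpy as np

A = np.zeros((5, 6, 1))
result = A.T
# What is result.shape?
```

(1, 6, 5)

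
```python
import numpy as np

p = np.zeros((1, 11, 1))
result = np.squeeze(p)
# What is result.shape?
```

(11,)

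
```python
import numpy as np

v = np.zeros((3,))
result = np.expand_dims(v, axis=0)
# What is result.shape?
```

(1, 3)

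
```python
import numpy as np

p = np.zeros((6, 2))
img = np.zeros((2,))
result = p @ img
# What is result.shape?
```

(6,)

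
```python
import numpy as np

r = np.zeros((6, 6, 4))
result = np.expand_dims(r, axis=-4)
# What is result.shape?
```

(1, 6, 6, 4)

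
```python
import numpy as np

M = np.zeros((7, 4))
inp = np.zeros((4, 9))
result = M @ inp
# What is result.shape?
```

(7, 9)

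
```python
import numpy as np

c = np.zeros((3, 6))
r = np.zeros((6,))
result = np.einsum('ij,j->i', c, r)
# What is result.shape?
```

(3,)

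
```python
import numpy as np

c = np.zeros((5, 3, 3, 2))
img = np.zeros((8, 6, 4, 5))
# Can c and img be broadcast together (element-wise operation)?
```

No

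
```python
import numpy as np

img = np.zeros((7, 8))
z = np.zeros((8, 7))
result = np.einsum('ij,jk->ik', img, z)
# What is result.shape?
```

(7, 7)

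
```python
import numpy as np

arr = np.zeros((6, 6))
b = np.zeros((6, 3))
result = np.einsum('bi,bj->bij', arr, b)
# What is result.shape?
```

(6, 6, 3)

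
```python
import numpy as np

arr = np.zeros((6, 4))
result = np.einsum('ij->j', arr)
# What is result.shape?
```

(4,)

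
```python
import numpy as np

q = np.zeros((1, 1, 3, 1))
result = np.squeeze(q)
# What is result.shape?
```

(3,)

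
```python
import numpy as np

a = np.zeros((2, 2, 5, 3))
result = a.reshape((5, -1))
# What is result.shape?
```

(5, 12)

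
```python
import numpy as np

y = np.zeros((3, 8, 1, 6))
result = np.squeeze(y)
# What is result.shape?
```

(3, 8, 6)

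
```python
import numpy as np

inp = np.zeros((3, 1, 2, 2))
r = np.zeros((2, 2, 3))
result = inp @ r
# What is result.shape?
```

(3, 2, 2, 3)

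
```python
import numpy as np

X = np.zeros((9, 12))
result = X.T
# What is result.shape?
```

(12, 9)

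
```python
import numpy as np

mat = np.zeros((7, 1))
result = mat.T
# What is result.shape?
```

(1, 7)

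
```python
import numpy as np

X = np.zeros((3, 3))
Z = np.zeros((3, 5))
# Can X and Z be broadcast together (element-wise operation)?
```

No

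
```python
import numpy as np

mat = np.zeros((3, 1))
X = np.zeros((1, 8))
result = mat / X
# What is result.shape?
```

(3, 8)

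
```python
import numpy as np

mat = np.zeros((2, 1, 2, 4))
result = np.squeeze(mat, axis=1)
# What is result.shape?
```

(2, 2, 4)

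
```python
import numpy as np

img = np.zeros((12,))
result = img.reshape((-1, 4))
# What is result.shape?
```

(3, 4)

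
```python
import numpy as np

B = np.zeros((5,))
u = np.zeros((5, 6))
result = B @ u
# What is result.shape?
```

(6,)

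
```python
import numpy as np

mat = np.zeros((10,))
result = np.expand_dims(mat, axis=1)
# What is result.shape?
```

(10, 1)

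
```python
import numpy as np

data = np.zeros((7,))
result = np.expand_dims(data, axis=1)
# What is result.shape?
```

(7, 1)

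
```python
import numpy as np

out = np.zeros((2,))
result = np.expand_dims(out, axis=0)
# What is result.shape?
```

(1, 2)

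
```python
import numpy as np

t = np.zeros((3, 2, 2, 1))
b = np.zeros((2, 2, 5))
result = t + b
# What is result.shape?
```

(3, 2, 2, 5)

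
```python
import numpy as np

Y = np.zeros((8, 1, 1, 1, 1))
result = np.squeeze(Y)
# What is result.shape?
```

(8,)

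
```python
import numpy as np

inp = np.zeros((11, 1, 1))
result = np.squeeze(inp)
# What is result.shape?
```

(11,)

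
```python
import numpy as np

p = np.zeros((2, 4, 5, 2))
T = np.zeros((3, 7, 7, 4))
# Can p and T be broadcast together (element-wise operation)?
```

No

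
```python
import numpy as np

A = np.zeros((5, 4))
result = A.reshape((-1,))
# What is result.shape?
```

(20,)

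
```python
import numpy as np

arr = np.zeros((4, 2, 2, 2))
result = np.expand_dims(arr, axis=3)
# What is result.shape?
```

(4, 2, 2, 1, 2)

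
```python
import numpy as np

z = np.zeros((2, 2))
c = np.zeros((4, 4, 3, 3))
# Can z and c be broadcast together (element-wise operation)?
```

No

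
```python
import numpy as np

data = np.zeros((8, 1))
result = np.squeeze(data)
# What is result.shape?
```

(8,)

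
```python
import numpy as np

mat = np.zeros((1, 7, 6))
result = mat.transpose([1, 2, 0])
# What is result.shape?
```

(7, 6, 1)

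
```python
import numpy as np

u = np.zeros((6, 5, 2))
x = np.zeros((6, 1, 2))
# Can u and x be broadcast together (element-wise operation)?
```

Yes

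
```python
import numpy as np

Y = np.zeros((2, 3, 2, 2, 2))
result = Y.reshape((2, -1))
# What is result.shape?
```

(2, 24)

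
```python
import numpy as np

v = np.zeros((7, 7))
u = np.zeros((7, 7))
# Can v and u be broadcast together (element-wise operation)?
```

Yes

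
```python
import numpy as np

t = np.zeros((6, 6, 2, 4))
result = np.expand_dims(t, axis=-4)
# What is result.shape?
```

(6, 1, 6, 2, 4)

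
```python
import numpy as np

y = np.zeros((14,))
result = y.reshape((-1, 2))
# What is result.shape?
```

(7, 2)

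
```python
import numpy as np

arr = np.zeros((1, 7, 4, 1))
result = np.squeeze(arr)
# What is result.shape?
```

(7, 4)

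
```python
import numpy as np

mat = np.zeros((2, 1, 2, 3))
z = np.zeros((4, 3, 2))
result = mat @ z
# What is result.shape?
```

(2, 4, 2, 2)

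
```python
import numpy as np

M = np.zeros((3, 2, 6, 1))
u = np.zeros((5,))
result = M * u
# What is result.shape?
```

(3, 2, 6, 5)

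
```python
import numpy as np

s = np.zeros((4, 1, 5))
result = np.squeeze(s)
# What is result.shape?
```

(4, 5)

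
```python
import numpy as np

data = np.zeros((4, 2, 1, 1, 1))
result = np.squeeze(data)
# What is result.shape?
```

(4, 2)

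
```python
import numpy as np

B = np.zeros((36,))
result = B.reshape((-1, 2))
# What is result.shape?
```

(18, 2)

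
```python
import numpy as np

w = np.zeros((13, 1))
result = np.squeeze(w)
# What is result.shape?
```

(13,)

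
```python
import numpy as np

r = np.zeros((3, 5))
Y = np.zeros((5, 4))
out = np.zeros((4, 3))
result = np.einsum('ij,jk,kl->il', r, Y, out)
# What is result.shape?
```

(3, 3)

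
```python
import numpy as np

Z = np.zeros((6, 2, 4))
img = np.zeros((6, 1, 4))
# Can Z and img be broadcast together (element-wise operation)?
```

Yes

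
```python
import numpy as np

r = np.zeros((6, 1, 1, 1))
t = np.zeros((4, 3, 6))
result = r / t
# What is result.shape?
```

(6, 4, 3, 6)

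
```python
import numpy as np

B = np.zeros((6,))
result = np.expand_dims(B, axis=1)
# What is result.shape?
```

(6, 1)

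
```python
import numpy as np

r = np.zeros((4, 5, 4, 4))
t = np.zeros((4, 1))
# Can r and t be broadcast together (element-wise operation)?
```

Yes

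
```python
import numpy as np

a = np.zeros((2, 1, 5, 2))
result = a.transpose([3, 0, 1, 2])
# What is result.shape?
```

(2, 2, 1, 5)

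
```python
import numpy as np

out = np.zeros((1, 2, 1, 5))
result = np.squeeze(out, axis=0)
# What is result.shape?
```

(2, 1, 5)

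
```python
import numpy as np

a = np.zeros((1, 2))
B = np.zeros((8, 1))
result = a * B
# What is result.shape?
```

(8, 2)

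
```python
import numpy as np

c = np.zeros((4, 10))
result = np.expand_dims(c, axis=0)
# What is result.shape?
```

(1, 4, 10)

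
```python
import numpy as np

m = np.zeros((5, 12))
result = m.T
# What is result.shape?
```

(12, 5)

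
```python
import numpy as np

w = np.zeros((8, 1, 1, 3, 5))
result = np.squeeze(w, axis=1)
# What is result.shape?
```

(8, 1, 3, 5)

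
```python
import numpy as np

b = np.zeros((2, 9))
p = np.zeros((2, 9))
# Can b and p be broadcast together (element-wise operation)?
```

Yes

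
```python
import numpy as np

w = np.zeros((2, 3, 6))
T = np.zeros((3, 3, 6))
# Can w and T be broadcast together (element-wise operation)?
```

No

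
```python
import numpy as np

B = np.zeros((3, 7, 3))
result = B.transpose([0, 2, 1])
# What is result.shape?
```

(3, 3, 7)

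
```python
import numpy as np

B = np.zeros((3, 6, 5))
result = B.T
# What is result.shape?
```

(5, 6, 3)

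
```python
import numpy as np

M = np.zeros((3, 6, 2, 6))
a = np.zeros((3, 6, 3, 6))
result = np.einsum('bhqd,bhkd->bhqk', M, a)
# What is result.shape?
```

(3, 6, 2, 3)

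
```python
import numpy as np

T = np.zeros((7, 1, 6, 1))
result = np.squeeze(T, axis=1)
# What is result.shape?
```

(7, 6, 1)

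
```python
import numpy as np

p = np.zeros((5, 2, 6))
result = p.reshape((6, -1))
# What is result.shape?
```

(6, 10)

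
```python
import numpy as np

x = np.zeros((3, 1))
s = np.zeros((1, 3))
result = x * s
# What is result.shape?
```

(3, 3)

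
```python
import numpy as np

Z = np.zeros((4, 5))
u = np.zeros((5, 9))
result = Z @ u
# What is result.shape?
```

(4, 9)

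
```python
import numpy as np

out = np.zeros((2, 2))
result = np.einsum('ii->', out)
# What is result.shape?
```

()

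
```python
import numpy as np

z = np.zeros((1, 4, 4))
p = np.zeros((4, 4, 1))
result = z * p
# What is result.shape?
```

(4, 4, 4)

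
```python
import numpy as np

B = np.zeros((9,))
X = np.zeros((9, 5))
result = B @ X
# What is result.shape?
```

(5,)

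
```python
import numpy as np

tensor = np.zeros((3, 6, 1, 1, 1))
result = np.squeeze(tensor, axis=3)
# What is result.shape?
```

(3, 6, 1, 1)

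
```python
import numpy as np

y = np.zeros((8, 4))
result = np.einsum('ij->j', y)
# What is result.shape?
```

(4,)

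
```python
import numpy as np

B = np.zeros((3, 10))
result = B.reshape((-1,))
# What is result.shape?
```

(30,)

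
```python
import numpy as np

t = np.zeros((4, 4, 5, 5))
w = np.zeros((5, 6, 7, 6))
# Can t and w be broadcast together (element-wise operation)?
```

No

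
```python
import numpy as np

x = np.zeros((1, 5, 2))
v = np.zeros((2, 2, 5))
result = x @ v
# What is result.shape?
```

(2, 5, 5)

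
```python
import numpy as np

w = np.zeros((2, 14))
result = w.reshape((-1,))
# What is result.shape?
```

(28,)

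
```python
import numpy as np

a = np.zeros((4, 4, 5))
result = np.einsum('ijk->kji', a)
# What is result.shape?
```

(5, 4, 4)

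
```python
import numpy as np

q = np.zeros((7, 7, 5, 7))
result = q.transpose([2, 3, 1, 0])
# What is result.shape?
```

(5, 7, 7, 7)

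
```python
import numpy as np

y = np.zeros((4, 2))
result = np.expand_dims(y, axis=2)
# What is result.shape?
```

(4, 2, 1)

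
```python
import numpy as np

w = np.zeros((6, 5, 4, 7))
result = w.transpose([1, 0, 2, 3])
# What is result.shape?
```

(5, 6, 4, 7)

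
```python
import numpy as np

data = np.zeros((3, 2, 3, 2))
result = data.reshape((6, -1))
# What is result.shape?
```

(6, 6)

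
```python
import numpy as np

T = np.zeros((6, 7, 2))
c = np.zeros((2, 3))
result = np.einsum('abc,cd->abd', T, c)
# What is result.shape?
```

(6, 7, 3)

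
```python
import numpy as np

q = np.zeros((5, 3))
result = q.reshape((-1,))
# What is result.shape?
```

(15,)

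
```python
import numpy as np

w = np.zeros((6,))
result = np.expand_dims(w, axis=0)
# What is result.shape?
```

(1, 6)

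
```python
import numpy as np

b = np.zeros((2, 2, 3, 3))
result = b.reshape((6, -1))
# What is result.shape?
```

(6, 6)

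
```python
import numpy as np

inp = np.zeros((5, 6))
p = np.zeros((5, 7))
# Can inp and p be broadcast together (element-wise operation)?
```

No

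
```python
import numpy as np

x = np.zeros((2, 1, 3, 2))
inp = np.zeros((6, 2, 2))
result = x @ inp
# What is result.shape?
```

(2, 6, 3, 2)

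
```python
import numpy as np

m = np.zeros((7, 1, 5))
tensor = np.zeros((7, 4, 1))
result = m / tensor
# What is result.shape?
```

(7, 4, 5)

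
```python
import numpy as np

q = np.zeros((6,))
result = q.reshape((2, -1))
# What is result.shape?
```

(2, 3)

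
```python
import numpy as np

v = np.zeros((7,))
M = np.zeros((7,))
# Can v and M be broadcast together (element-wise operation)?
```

Yes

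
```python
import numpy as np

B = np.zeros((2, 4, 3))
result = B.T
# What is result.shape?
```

(3, 4, 2)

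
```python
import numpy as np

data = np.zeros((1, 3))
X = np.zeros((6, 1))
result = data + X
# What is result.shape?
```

(6, 3)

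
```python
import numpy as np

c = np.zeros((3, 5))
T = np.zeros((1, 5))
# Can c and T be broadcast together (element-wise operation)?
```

Yes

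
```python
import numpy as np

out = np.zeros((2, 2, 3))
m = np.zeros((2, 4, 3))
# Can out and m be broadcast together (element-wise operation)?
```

No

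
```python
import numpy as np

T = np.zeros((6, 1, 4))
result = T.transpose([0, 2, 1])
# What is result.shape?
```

(6, 4, 1)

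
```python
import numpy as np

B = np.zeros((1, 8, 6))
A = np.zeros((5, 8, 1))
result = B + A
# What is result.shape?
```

(5, 8, 6)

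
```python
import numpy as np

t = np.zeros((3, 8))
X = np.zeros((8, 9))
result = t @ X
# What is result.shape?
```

(3, 9)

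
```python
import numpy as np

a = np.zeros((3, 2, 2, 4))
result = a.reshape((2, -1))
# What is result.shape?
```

(2, 24)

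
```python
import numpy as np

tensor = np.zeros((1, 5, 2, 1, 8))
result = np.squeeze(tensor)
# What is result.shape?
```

(5, 2, 8)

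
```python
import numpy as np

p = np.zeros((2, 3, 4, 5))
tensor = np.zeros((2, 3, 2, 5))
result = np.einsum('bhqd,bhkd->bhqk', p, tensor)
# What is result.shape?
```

(2, 3, 4, 2)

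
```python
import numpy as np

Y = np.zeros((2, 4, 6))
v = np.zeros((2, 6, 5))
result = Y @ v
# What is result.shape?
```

(2, 4, 5)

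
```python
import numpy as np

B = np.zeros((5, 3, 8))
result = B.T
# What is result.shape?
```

(8, 3, 5)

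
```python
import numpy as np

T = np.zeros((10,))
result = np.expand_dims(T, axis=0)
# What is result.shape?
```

(1, 10)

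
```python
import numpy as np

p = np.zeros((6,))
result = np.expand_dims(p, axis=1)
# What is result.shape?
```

(6, 1)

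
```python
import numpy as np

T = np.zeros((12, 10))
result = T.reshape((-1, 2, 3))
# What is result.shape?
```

(20, 2, 3)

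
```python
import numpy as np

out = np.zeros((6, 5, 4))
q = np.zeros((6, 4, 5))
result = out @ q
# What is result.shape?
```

(6, 5, 5)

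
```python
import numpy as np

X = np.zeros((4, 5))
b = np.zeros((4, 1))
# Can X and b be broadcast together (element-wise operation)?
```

Yes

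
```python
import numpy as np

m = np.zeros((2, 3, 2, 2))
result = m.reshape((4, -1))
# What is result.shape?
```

(4, 6)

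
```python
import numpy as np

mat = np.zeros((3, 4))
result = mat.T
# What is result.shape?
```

(4, 3)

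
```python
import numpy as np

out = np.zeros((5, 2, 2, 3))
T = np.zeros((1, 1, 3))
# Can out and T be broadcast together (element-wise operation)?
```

Yes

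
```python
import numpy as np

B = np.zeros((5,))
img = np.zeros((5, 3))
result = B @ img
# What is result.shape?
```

(3,)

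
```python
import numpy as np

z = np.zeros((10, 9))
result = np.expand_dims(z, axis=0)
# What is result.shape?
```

(1, 10, 9)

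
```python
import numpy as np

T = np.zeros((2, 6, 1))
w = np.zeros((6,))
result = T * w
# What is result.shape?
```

(2, 6, 6)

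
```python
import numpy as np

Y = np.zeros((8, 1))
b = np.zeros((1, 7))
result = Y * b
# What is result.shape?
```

(8, 7)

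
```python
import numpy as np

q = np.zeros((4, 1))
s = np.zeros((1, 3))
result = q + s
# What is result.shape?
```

(4, 3)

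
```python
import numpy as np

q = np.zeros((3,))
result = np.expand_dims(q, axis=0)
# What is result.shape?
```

(1, 3)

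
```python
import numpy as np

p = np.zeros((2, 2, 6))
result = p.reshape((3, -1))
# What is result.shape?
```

(3, 8)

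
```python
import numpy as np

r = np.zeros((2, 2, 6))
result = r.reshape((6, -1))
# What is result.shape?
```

(6, 4)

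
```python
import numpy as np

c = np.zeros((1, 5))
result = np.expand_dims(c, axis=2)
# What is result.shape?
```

(1, 5, 1)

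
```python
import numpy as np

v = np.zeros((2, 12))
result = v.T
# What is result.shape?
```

(12, 2)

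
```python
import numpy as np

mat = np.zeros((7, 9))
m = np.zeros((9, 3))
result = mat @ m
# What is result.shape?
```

(7, 3)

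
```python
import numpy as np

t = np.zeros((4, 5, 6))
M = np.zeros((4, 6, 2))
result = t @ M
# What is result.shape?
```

(4, 5, 2)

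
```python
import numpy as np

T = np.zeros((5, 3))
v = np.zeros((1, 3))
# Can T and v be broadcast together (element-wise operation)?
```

Yes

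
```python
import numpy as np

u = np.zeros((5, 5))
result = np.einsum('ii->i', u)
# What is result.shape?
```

(5,)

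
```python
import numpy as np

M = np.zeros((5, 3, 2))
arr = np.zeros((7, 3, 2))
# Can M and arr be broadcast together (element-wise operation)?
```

No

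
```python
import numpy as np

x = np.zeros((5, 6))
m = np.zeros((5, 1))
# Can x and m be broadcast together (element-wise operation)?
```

Yes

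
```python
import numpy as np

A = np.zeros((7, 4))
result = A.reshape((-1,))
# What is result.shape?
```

(28,)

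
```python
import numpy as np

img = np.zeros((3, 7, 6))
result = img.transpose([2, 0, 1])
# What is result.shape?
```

(6, 3, 7)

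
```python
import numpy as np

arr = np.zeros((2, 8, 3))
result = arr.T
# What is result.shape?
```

(3, 8, 2)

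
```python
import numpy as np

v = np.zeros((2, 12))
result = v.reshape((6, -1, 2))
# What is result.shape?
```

(6, 2, 2)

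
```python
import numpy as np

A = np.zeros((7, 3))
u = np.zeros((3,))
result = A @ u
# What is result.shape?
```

(7,)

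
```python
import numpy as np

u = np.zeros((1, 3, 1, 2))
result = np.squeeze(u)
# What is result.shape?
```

(3, 2)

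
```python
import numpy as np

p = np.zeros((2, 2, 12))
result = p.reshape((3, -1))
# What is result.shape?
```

(3, 16)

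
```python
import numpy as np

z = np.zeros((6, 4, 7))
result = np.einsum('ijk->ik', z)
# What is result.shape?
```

(6, 7)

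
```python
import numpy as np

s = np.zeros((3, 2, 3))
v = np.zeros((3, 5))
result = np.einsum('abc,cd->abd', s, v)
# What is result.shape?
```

(3, 2, 5)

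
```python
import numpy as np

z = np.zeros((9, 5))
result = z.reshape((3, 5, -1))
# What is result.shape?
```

(3, 5, 3)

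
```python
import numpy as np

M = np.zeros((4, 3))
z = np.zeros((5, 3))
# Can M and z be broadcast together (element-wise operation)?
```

No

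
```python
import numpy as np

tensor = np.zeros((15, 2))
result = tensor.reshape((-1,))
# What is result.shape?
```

(30,)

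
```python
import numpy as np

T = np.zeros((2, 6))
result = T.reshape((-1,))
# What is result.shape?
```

(12,)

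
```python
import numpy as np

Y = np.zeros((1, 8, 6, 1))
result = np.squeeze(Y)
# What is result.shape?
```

(8, 6)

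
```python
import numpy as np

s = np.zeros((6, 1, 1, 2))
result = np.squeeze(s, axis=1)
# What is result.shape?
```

(6, 1, 2)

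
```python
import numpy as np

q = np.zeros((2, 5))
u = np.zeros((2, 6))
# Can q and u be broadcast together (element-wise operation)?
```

No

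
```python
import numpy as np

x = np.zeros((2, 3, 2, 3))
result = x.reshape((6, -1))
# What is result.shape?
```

(6, 6)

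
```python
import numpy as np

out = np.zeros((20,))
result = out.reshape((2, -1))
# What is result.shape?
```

(2, 10)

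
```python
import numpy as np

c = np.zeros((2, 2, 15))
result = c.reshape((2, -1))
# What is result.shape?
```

(2, 30)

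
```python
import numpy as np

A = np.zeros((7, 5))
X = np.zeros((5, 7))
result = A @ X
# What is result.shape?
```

(7, 7)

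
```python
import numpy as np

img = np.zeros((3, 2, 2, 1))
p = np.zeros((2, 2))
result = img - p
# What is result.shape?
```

(3, 2, 2, 2)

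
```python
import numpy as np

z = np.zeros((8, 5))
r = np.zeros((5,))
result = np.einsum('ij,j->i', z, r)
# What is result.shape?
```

(8,)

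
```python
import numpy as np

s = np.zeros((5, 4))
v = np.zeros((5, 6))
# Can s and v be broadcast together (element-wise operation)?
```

No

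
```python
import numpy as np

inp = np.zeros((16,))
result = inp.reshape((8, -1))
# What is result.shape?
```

(8, 2)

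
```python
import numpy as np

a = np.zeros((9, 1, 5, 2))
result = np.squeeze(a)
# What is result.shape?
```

(9, 5, 2)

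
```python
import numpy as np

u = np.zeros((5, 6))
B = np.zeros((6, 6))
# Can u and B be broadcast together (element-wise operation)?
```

No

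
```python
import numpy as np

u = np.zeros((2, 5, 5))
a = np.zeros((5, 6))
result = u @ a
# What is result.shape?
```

(2, 5, 6)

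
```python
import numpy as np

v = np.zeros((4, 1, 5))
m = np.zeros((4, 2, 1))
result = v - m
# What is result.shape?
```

(4, 2, 5)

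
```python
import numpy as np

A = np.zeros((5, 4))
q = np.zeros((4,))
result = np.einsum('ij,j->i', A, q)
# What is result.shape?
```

(5,)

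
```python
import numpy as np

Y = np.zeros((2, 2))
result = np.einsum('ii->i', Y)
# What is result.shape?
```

(2,)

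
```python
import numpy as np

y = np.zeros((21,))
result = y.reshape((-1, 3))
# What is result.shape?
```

(7, 3)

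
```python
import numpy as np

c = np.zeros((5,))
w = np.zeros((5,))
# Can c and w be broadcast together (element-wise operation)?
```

Yes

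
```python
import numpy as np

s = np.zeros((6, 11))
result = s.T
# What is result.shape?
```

(11, 6)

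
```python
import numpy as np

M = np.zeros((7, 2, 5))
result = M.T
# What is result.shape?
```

(5, 2, 7)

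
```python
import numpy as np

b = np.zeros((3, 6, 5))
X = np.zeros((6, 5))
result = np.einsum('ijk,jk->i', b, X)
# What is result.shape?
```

(3,)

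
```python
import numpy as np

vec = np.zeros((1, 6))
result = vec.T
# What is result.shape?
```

(6, 1)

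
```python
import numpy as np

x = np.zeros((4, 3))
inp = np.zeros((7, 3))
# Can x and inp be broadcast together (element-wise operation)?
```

No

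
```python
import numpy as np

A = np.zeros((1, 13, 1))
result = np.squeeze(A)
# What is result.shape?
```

(13,)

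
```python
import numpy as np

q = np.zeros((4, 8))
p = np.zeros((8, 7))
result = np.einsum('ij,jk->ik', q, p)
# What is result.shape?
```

(4, 7)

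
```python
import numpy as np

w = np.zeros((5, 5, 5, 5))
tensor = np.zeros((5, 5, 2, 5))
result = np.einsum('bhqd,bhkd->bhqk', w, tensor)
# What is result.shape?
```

(5, 5, 5, 2)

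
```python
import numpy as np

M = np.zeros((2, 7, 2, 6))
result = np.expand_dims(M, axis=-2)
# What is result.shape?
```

(2, 7, 2, 1, 6)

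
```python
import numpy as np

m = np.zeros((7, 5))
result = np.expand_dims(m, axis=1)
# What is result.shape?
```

(7, 1, 5)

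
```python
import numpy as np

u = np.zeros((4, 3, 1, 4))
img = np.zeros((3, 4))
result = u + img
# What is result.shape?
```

(4, 3, 3, 4)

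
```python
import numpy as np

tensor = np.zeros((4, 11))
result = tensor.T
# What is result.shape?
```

(11, 4)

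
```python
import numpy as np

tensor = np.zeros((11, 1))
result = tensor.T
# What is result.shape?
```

(1, 11)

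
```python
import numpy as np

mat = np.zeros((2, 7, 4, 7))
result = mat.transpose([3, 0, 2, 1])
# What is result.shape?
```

(7, 2, 4, 7)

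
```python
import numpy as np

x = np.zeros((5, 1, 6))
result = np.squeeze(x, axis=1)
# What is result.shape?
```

(5, 6)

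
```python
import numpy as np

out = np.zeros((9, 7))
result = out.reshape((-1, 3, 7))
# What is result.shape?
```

(3, 3, 7)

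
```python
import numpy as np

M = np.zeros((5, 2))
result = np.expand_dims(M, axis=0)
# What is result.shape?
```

(1, 5, 2)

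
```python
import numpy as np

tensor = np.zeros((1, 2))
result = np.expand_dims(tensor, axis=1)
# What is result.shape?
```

(1, 1, 2)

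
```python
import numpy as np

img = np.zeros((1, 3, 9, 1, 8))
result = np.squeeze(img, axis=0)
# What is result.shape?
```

(3, 9, 1, 8)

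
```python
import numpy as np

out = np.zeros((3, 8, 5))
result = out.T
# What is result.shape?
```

(5, 8, 3)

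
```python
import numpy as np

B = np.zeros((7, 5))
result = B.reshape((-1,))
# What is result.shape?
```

(35,)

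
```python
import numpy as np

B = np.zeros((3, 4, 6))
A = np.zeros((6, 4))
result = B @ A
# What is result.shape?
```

(3, 4, 4)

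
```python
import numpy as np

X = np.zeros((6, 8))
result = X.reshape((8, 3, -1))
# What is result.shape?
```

(8, 3, 2)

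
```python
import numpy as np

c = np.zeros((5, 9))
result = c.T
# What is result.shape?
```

(9, 5)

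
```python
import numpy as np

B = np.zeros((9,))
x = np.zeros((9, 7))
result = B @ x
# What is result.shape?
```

(7,)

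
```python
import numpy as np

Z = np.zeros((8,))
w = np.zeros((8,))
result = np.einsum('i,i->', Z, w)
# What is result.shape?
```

()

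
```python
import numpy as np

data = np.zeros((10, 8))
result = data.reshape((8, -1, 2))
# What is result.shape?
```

(8, 5, 2)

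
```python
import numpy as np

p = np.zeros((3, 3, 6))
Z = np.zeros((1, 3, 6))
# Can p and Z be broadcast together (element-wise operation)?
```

Yes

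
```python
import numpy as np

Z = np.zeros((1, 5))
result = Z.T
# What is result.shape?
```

(5, 1)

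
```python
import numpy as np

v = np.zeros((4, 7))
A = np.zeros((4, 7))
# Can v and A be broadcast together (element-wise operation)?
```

Yes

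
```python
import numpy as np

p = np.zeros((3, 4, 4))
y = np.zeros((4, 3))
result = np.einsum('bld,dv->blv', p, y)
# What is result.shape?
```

(3, 4, 3)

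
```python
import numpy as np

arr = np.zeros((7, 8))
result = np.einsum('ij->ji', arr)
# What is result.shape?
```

(8, 7)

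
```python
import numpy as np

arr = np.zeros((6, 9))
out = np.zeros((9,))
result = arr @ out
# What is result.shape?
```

(6,)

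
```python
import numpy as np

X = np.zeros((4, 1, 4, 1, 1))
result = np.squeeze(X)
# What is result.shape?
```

(4, 4)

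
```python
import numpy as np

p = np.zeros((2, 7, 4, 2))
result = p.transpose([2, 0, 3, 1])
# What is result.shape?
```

(4, 2, 2, 7)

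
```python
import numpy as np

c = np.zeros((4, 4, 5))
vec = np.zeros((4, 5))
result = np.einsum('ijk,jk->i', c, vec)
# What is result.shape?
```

(4,)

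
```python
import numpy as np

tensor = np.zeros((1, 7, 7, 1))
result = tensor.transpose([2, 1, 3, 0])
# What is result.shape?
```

(7, 7, 1, 1)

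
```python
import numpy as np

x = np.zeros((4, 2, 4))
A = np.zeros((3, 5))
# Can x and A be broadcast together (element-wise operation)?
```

No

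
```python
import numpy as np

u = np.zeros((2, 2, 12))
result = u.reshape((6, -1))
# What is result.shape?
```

(6, 8)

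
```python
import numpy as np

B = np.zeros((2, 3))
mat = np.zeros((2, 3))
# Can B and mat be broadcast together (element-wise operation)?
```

Yes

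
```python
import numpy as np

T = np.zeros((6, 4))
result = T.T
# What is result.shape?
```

(4, 6)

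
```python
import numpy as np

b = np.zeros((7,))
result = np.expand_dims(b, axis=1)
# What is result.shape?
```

(7, 1)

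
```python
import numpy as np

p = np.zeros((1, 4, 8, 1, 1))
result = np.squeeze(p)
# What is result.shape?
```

(4, 8)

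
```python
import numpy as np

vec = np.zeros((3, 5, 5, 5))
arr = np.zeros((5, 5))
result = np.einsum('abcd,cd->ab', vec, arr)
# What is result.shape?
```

(3, 5)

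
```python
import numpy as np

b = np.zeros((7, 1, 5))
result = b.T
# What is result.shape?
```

(5, 1, 7)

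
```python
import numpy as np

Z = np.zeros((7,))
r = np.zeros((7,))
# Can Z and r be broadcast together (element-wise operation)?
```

Yes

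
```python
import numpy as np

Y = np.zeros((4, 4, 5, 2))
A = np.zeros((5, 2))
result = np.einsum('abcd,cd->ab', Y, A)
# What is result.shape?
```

(4, 4)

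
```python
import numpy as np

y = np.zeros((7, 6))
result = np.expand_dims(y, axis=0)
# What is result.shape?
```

(1, 7, 6)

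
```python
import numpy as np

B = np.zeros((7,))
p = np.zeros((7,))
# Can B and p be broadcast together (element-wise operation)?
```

Yes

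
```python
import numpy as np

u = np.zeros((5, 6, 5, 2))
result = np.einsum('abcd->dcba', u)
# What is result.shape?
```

(2, 5, 6, 5)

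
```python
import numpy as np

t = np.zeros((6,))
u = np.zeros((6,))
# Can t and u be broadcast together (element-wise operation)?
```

Yes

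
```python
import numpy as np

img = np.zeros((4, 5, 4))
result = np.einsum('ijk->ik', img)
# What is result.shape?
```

(4, 4)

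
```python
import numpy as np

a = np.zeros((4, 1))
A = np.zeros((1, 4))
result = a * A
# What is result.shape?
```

(4, 4)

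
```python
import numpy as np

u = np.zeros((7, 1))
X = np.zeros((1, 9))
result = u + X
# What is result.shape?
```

(7, 9)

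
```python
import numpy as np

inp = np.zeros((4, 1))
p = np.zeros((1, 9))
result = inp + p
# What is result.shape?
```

(4, 9)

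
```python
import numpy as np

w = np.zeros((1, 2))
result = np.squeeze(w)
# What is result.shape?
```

(2,)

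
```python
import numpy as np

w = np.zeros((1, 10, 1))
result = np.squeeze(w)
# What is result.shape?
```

(10,)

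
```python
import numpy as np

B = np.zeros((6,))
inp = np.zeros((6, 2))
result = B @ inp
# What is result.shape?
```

(2,)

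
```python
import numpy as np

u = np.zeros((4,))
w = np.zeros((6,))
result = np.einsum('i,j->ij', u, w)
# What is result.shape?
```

(4, 6)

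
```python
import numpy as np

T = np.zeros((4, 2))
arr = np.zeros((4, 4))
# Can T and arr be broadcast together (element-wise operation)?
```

No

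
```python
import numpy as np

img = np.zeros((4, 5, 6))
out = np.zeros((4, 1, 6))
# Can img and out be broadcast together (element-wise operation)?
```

Yes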